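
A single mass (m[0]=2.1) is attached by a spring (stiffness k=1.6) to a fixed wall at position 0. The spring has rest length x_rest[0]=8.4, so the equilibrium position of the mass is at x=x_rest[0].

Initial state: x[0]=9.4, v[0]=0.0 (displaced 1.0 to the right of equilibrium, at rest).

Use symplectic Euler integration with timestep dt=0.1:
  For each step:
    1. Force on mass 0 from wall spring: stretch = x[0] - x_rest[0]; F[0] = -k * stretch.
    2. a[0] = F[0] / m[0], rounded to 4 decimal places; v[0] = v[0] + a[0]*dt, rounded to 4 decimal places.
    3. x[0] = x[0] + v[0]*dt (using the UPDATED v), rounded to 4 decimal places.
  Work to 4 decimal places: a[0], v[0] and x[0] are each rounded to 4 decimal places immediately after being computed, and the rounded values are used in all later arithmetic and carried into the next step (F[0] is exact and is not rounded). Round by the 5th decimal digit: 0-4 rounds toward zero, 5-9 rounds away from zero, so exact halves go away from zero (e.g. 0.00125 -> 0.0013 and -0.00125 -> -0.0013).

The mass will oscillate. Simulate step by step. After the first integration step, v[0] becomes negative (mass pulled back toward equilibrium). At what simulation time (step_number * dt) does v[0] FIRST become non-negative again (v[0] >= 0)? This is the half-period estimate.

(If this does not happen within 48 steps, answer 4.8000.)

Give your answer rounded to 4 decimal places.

Step 0: x=[9.4000] v=[0.0000]
Step 1: x=[9.3924] v=[-0.0762]
Step 2: x=[9.3772] v=[-0.1518]
Step 3: x=[9.3546] v=[-0.2263]
Step 4: x=[9.3247] v=[-0.2990]
Step 5: x=[9.2878] v=[-0.3695]
Step 6: x=[9.2441] v=[-0.4371]
Step 7: x=[9.1940] v=[-0.5014]
Step 8: x=[9.1378] v=[-0.5619]
Step 9: x=[9.0760] v=[-0.6181]
Step 10: x=[9.0090] v=[-0.6696]
Step 11: x=[8.9374] v=[-0.7160]
Step 12: x=[8.8617] v=[-0.7569]
Step 13: x=[8.7825] v=[-0.7921]
Step 14: x=[8.7004] v=[-0.8212]
Step 15: x=[8.6160] v=[-0.8441]
Step 16: x=[8.5299] v=[-0.8606]
Step 17: x=[8.4429] v=[-0.8705]
Step 18: x=[8.3555] v=[-0.8738]
Step 19: x=[8.2685] v=[-0.8704]
Step 20: x=[8.1825] v=[-0.8604]
Step 21: x=[8.0981] v=[-0.8438]
Step 22: x=[8.0160] v=[-0.8208]
Step 23: x=[7.9369] v=[-0.7915]
Step 24: x=[7.8613] v=[-0.7562]
Step 25: x=[7.7898] v=[-0.7152]
Step 26: x=[7.7229] v=[-0.6687]
Step 27: x=[7.6612] v=[-0.6171]
Step 28: x=[7.6051] v=[-0.5608]
Step 29: x=[7.5551] v=[-0.5002]
Step 30: x=[7.5115] v=[-0.4358]
Step 31: x=[7.4747] v=[-0.3681]
Step 32: x=[7.4449] v=[-0.2976]
Step 33: x=[7.4224] v=[-0.2248]
Step 34: x=[7.4074] v=[-0.1503]
Step 35: x=[7.3999] v=[-0.0747]
Step 36: x=[7.4001] v=[0.0015]
First v>=0 after going negative at step 36, time=3.6000

Answer: 3.6000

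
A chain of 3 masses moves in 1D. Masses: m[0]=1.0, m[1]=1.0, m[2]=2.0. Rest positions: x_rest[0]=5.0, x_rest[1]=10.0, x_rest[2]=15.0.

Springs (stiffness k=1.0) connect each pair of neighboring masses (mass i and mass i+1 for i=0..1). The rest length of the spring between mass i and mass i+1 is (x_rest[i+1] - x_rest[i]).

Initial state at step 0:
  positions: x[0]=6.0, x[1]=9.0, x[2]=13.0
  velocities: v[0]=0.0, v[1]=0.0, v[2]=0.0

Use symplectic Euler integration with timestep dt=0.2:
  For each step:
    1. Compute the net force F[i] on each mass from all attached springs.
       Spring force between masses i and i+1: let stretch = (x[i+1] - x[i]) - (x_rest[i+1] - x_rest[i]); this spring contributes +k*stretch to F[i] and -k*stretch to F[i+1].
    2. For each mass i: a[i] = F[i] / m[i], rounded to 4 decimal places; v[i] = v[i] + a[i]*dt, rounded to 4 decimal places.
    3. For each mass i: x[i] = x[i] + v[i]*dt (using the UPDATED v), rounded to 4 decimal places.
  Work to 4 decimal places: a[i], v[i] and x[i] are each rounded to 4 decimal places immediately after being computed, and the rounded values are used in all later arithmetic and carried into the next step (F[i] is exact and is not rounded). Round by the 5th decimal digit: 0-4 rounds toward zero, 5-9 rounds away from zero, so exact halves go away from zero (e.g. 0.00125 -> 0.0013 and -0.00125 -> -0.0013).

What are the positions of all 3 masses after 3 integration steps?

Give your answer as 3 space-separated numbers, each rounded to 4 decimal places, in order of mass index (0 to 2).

Step 0: x=[6.0000 9.0000 13.0000] v=[0.0000 0.0000 0.0000]
Step 1: x=[5.9200 9.0400 13.0200] v=[-0.4000 0.2000 0.1000]
Step 2: x=[5.7648 9.1144 13.0604] v=[-0.7760 0.3720 0.2020]
Step 3: x=[5.5436 9.2127 13.1219] v=[-1.1061 0.4913 0.3074]

Answer: 5.5436 9.2127 13.1219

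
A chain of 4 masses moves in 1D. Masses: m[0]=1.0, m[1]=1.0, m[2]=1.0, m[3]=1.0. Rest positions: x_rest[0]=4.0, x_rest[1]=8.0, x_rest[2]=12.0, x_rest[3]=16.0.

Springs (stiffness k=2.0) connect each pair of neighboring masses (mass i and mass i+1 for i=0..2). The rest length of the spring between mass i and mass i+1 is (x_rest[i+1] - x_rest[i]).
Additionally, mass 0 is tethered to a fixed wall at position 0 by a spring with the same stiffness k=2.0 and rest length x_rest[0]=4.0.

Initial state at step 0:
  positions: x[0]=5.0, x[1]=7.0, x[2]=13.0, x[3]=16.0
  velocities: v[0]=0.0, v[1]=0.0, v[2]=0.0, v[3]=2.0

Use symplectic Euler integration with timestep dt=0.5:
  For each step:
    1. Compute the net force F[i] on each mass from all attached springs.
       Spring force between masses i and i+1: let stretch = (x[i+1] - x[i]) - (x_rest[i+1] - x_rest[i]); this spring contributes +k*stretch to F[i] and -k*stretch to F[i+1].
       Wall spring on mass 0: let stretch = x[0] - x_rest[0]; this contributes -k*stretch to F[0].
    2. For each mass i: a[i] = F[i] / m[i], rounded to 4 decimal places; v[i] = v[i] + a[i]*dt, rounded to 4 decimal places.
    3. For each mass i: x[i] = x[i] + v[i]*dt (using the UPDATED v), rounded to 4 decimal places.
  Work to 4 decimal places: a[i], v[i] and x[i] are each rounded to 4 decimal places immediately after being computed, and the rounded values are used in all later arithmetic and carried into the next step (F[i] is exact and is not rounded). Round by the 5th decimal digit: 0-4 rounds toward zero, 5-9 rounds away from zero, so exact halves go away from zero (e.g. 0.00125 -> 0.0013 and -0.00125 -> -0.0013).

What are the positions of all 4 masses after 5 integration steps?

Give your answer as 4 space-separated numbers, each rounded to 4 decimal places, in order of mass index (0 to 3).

Step 0: x=[5.0000 7.0000 13.0000 16.0000] v=[0.0000 0.0000 0.0000 2.0000]
Step 1: x=[3.5000 9.0000 11.5000 17.5000] v=[-3.0000 4.0000 -3.0000 3.0000]
Step 2: x=[3.0000 9.5000 11.7500 18.0000] v=[-1.0000 1.0000 0.5000 1.0000]
Step 3: x=[4.2500 7.8750 14.0000 17.3750] v=[2.5000 -3.2500 4.5000 -1.2500]
Step 4: x=[5.1875 7.5000 14.8750 17.0625] v=[1.8750 -0.7500 1.7500 -0.6250]
Step 5: x=[4.6875 9.6563 13.1563 17.6563] v=[-1.0000 4.3125 -3.4375 1.1875]

Answer: 4.6875 9.6563 13.1563 17.6563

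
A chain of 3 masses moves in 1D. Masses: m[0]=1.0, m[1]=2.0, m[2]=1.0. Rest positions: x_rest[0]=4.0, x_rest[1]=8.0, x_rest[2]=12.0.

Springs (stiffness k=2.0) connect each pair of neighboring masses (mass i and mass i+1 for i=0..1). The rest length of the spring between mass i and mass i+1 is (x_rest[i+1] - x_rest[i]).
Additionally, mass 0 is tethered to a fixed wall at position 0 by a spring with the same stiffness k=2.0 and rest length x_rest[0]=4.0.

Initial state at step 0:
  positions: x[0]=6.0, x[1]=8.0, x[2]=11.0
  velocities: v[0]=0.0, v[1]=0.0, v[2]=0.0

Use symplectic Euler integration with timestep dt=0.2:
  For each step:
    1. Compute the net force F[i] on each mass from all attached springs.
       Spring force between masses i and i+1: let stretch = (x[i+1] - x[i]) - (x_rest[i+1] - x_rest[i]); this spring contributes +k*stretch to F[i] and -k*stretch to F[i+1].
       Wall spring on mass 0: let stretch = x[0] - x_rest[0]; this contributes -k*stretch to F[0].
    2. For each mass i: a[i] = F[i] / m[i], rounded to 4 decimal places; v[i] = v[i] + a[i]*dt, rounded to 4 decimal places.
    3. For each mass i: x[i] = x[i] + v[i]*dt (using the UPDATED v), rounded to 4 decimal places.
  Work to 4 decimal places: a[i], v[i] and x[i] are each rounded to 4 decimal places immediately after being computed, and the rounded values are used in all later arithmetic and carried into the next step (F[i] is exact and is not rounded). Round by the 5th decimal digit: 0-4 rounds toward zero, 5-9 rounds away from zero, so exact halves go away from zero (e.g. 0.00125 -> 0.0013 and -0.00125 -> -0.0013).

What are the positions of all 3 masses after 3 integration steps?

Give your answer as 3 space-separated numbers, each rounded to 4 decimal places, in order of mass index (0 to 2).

Answer: 4.3423 8.1791 11.4632

Derivation:
Step 0: x=[6.0000 8.0000 11.0000] v=[0.0000 0.0000 0.0000]
Step 1: x=[5.6800 8.0400 11.0800] v=[-1.6000 0.2000 0.4000]
Step 2: x=[5.0944 8.1072 11.2368] v=[-2.9280 0.3360 0.7840]
Step 3: x=[4.3423 8.1791 11.4632] v=[-3.7606 0.3594 1.1322]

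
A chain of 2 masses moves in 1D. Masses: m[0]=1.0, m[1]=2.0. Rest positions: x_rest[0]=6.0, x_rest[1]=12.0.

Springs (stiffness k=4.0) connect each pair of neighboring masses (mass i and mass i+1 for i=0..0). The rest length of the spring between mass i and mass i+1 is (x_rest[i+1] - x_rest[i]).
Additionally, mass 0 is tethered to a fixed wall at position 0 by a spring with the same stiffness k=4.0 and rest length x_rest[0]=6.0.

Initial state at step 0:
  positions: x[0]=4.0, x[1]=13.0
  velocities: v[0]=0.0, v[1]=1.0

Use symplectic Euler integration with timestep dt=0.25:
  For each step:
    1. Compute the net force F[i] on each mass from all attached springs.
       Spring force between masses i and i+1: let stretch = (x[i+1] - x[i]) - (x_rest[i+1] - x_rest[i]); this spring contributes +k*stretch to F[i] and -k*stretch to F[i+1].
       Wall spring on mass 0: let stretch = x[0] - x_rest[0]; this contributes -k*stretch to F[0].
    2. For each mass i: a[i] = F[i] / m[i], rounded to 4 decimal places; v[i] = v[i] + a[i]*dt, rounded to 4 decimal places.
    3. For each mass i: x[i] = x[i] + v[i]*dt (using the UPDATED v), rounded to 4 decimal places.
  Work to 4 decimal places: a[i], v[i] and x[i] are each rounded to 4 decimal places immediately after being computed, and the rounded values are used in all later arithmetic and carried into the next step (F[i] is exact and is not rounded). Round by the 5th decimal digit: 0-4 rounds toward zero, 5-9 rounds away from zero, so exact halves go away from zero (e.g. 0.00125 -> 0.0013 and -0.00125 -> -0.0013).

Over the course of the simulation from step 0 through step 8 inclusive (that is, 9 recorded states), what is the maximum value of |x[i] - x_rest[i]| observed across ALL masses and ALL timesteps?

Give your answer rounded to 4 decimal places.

Step 0: x=[4.0000 13.0000] v=[0.0000 1.0000]
Step 1: x=[5.2500 12.8750] v=[5.0000 -0.5000]
Step 2: x=[7.0938 12.5469] v=[7.3750 -1.3125]
Step 3: x=[8.5274 12.2871] v=[5.7343 -1.0391]
Step 4: x=[8.7691 12.3074] v=[0.9666 0.0811]
Step 5: x=[7.7031 12.6354] v=[-4.2642 1.3120]
Step 6: x=[5.9444 13.0969] v=[-7.0350 1.8459]
Step 7: x=[4.4877 13.4143] v=[-5.8269 1.2697]
Step 8: x=[4.1407 13.3659] v=[-1.3880 -0.1936]
Max displacement = 2.7691

Answer: 2.7691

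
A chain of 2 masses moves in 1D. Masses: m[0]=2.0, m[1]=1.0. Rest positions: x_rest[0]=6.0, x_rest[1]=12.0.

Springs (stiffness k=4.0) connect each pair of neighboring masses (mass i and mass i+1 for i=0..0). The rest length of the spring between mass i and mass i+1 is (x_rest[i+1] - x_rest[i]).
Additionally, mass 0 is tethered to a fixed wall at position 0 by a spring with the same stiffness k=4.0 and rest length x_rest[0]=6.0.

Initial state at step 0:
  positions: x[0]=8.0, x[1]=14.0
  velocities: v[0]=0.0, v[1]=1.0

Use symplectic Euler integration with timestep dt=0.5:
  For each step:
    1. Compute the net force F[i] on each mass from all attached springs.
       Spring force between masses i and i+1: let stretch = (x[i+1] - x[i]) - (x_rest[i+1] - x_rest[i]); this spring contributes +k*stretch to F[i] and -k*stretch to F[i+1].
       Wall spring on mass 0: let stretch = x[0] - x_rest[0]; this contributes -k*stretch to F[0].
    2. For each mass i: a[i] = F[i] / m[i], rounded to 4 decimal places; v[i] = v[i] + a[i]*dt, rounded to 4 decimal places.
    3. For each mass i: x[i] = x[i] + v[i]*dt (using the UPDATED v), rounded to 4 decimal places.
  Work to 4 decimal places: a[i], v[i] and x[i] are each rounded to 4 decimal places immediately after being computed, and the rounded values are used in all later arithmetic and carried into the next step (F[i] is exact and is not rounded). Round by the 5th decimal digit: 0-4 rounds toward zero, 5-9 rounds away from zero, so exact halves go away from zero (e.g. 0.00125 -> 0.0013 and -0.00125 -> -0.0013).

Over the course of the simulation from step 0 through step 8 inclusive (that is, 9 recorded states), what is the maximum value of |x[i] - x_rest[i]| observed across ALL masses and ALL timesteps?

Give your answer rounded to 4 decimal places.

Step 0: x=[8.0000 14.0000] v=[0.0000 1.0000]
Step 1: x=[7.0000 14.5000] v=[-2.0000 1.0000]
Step 2: x=[6.2500 13.5000] v=[-1.5000 -2.0000]
Step 3: x=[6.0000 11.2500] v=[-0.5000 -4.5000]
Step 4: x=[5.3750 9.7500] v=[-1.2500 -3.0000]
Step 5: x=[4.2500 9.8750] v=[-2.2500 0.2500]
Step 6: x=[3.8125 10.3750] v=[-0.8750 1.0000]
Step 7: x=[4.7500 10.3125] v=[1.8750 -0.1250]
Step 8: x=[6.0938 10.6875] v=[2.6875 0.7500]
Max displacement = 2.5000

Answer: 2.5000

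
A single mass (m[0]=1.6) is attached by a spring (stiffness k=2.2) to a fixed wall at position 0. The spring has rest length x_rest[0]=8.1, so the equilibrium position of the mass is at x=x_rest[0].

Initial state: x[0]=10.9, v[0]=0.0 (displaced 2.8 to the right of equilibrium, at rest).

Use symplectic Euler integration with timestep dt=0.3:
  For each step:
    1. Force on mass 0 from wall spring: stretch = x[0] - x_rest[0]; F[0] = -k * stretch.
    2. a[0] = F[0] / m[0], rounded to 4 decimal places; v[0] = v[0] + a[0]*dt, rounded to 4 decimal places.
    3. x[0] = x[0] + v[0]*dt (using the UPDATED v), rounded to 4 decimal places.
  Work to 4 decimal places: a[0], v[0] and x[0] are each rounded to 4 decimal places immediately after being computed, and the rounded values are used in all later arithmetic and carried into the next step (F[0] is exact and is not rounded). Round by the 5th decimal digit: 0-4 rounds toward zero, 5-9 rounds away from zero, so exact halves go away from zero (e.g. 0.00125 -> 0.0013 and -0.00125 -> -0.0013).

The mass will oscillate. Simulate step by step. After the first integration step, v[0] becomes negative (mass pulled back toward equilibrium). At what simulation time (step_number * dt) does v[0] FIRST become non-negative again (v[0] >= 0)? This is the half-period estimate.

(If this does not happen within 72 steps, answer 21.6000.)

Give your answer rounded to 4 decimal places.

Step 0: x=[10.9000] v=[0.0000]
Step 1: x=[10.5535] v=[-1.1550]
Step 2: x=[9.9034] v=[-2.1671]
Step 3: x=[9.0301] v=[-2.9110]
Step 4: x=[8.0417] v=[-3.2947]
Step 5: x=[7.0605] v=[-3.2706]
Step 6: x=[6.2080] v=[-2.8418]
Step 7: x=[5.5896] v=[-2.0614]
Step 8: x=[5.2818] v=[-1.0259]
Step 9: x=[5.3228] v=[0.1366]
First v>=0 after going negative at step 9, time=2.7000

Answer: 2.7000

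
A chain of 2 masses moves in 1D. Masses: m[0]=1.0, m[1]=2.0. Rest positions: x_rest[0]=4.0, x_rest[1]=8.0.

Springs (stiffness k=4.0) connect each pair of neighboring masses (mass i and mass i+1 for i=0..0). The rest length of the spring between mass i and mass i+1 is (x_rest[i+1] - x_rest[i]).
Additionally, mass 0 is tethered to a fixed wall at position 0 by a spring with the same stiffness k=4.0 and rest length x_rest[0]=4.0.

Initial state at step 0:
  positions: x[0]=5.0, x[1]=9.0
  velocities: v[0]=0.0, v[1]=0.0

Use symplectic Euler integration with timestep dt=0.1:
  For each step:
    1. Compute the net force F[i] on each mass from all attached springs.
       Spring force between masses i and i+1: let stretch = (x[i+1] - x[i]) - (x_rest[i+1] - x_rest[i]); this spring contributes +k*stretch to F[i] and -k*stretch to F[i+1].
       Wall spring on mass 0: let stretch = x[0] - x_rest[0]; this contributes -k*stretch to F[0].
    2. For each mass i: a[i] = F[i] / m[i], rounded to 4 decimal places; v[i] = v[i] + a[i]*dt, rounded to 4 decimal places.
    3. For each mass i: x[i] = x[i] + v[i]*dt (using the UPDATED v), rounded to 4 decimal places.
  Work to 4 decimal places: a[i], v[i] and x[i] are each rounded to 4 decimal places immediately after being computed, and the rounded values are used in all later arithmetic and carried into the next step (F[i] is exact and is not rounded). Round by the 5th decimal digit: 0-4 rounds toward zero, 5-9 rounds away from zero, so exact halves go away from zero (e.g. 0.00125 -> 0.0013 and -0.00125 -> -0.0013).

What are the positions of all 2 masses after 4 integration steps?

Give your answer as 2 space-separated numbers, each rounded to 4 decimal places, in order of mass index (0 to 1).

Answer: 4.6460 8.9886

Derivation:
Step 0: x=[5.0000 9.0000] v=[0.0000 0.0000]
Step 1: x=[4.9600 9.0000] v=[-0.4000 0.0000]
Step 2: x=[4.8832 8.9992] v=[-0.7680 -0.0080]
Step 3: x=[4.7757 8.9961] v=[-1.0749 -0.0312]
Step 4: x=[4.6460 8.9886] v=[-1.2970 -0.0753]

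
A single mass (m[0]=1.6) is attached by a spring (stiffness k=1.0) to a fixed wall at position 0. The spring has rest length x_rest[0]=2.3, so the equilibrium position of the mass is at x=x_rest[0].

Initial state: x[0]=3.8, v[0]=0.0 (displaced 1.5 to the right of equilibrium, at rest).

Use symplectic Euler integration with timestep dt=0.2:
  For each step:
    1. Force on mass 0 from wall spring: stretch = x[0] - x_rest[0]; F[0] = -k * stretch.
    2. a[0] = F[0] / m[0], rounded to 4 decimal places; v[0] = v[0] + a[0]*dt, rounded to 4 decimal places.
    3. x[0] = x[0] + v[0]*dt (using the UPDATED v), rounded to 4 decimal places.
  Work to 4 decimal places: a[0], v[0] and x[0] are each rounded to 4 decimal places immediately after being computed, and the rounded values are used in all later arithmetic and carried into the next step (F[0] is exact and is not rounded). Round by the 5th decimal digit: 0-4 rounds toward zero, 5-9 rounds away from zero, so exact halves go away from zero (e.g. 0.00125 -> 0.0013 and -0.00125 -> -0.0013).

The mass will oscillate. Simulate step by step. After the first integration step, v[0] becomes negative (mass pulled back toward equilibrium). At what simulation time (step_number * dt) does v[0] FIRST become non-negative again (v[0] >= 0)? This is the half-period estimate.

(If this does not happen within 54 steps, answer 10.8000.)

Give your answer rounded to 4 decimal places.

Step 0: x=[3.8000] v=[0.0000]
Step 1: x=[3.7625] v=[-0.1875]
Step 2: x=[3.6884] v=[-0.3703]
Step 3: x=[3.5796] v=[-0.5439]
Step 4: x=[3.4388] v=[-0.7039]
Step 5: x=[3.2695] v=[-0.8463]
Step 6: x=[3.0760] v=[-0.9675]
Step 7: x=[2.8631] v=[-1.0645]
Step 8: x=[2.6361] v=[-1.1349]
Step 9: x=[2.4007] v=[-1.1769]
Step 10: x=[2.1628] v=[-1.1895]
Step 11: x=[1.9283] v=[-1.1723]
Step 12: x=[1.7031] v=[-1.1258]
Step 13: x=[1.4929] v=[-1.0512]
Step 14: x=[1.3028] v=[-0.9503]
Step 15: x=[1.1377] v=[-0.8256]
Step 16: x=[1.0016] v=[-0.6803]
Step 17: x=[0.8980] v=[-0.5180]
Step 18: x=[0.8295] v=[-0.3427]
Step 19: x=[0.7977] v=[-0.1589]
Step 20: x=[0.8035] v=[0.0289]
First v>=0 after going negative at step 20, time=4.0000

Answer: 4.0000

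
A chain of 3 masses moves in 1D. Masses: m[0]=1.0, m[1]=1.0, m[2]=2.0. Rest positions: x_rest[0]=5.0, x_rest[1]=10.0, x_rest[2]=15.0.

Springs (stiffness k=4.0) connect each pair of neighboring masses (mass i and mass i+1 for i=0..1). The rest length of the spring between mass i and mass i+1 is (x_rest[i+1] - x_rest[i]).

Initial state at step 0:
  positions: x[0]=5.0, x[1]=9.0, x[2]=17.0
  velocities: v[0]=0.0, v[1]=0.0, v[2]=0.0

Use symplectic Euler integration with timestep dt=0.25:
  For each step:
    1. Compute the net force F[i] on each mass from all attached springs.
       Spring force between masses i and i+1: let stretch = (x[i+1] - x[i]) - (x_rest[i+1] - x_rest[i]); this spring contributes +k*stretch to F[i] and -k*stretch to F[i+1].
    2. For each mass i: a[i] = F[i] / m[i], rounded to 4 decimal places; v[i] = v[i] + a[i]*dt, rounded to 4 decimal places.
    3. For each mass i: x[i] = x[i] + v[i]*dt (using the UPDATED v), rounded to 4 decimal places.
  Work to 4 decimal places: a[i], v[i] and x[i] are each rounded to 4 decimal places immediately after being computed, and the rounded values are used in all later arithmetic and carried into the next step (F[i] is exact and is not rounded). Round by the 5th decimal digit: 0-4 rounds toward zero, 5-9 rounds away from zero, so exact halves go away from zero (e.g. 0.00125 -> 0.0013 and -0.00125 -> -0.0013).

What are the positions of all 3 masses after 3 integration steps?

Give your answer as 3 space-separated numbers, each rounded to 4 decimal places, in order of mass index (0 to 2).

Step 0: x=[5.0000 9.0000 17.0000] v=[0.0000 0.0000 0.0000]
Step 1: x=[4.7500 10.0000 16.6250] v=[-1.0000 4.0000 -1.5000]
Step 2: x=[4.5625 11.3438 16.0469] v=[-0.7500 5.3750 -2.3125]
Step 3: x=[4.8203 12.1680 15.5059] v=[1.0313 3.2968 -2.1641]

Answer: 4.8203 12.1680 15.5059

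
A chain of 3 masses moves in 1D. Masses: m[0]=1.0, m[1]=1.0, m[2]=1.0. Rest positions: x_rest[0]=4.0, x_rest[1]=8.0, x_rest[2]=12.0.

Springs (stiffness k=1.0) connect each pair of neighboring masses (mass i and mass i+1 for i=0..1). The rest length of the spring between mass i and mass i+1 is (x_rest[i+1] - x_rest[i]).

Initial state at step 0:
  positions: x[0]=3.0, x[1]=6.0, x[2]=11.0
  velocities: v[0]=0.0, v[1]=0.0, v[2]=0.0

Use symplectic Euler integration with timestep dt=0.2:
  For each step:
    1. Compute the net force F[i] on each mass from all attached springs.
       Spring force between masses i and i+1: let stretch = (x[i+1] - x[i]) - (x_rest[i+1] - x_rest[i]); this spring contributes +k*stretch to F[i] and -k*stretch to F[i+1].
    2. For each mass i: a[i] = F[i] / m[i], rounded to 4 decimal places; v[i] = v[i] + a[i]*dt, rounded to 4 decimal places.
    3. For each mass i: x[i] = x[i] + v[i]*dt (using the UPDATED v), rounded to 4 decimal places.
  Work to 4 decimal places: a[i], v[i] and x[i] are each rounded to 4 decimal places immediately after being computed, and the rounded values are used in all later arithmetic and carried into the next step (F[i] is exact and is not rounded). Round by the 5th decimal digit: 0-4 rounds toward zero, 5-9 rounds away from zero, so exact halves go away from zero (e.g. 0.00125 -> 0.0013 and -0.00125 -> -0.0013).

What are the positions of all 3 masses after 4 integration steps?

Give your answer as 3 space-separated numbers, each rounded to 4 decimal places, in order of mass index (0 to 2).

Step 0: x=[3.0000 6.0000 11.0000] v=[0.0000 0.0000 0.0000]
Step 1: x=[2.9600 6.0800 10.9600] v=[-0.2000 0.4000 -0.2000]
Step 2: x=[2.8848 6.2304 10.8848] v=[-0.3760 0.7520 -0.3760]
Step 3: x=[2.7834 6.4332 10.7834] v=[-0.5069 1.0138 -0.5069]
Step 4: x=[2.6680 6.6640 10.6680] v=[-0.5769 1.1539 -0.5769]

Answer: 2.6680 6.6640 10.6680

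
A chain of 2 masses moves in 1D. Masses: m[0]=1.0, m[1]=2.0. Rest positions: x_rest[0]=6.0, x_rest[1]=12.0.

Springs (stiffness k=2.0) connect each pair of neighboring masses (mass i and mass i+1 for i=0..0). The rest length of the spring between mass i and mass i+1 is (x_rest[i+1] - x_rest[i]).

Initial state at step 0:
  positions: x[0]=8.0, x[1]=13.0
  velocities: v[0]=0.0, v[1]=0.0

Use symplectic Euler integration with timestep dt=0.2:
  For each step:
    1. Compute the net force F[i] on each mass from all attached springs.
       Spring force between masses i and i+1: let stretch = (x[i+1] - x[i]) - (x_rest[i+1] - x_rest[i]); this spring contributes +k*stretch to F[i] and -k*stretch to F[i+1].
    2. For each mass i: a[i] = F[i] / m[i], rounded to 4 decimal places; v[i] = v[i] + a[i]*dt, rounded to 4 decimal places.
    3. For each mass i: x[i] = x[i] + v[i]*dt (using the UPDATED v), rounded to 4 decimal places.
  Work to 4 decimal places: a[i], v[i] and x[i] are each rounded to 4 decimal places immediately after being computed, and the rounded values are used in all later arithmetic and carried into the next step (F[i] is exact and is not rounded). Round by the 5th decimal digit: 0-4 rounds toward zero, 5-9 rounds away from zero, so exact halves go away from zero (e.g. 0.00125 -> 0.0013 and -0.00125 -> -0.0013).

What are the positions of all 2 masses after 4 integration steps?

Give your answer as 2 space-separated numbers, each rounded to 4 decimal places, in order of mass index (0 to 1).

Step 0: x=[8.0000 13.0000] v=[0.0000 0.0000]
Step 1: x=[7.9200 13.0400] v=[-0.4000 0.2000]
Step 2: x=[7.7696 13.1152] v=[-0.7520 0.3760]
Step 3: x=[7.5668 13.2166] v=[-1.0138 0.5069]
Step 4: x=[7.3360 13.3320] v=[-1.1539 0.5769]

Answer: 7.3360 13.3320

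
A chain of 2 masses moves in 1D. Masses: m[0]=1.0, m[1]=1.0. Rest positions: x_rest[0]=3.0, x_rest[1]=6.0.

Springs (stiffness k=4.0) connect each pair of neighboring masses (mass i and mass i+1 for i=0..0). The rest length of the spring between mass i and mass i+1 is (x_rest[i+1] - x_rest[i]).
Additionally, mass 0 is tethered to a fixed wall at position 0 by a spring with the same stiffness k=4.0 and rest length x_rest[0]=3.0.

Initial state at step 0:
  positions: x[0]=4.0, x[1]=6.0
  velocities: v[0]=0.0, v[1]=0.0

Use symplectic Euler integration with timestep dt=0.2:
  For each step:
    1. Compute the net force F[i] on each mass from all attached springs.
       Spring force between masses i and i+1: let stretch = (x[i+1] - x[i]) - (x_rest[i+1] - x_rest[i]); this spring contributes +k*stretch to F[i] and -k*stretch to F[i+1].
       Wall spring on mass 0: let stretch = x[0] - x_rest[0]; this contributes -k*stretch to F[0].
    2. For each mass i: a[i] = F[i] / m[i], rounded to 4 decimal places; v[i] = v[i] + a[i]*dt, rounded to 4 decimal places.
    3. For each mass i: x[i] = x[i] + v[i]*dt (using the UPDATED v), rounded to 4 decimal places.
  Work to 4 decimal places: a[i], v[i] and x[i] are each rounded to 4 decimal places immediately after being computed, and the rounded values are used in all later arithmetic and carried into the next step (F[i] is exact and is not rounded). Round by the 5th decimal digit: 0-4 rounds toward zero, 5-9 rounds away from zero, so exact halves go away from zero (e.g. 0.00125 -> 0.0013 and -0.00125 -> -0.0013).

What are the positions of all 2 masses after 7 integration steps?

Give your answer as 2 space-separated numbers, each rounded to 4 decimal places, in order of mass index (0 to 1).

Answer: 3.0957 5.7639

Derivation:
Step 0: x=[4.0000 6.0000] v=[0.0000 0.0000]
Step 1: x=[3.6800 6.1600] v=[-1.6000 0.8000]
Step 2: x=[3.1680 6.4032] v=[-2.5600 1.2160]
Step 3: x=[2.6668 6.6088] v=[-2.5062 1.0278]
Step 4: x=[2.3696 6.6636] v=[-1.4860 0.2742]
Step 5: x=[2.3803 6.5114] v=[0.0535 -0.7610]
Step 6: x=[2.6711 6.1782] v=[1.4541 -1.6659]
Step 7: x=[3.0957 5.7639] v=[2.1229 -2.0716]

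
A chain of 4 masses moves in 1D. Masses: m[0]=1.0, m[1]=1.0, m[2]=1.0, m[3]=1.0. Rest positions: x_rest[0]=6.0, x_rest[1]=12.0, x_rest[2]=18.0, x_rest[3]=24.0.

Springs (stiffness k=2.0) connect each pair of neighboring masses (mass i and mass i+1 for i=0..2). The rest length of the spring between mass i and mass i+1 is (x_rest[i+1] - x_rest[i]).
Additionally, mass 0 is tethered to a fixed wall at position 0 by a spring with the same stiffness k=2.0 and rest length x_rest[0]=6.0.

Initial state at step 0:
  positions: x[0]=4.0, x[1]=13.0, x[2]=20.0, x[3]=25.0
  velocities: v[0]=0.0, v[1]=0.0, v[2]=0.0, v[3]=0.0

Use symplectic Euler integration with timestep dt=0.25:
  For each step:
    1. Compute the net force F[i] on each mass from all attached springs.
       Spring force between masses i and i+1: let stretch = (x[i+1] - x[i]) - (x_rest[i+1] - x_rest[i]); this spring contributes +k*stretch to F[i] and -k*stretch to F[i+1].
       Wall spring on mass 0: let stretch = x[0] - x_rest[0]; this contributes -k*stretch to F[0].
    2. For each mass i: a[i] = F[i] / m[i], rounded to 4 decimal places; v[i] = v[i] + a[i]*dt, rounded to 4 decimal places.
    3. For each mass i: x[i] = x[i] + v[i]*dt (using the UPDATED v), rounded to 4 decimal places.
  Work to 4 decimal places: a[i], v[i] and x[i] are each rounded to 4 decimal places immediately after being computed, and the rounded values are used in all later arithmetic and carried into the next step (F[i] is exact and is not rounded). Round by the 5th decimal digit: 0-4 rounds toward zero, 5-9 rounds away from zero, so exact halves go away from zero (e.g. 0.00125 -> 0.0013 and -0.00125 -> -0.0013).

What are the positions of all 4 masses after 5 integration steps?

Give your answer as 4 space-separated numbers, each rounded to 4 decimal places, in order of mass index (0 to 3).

Answer: 8.3286 11.9776 17.7555 25.5447

Derivation:
Step 0: x=[4.0000 13.0000 20.0000 25.0000] v=[0.0000 0.0000 0.0000 0.0000]
Step 1: x=[4.6250 12.7500 19.7500 25.1250] v=[2.5000 -1.0000 -1.0000 0.5000]
Step 2: x=[5.6875 12.3594 19.2969 25.3281] v=[4.2500 -1.5625 -1.8125 0.8125]
Step 3: x=[6.8731 12.0020 18.7305 25.5273] v=[4.7422 -1.4297 -2.2657 0.7969]
Step 4: x=[7.8406 11.8445 18.1726 25.6269] v=[3.8701 -0.6299 -2.2316 0.3985]
Step 5: x=[8.3286 11.9776 17.7555 25.5447] v=[1.9518 0.5322 -1.6685 -0.3287]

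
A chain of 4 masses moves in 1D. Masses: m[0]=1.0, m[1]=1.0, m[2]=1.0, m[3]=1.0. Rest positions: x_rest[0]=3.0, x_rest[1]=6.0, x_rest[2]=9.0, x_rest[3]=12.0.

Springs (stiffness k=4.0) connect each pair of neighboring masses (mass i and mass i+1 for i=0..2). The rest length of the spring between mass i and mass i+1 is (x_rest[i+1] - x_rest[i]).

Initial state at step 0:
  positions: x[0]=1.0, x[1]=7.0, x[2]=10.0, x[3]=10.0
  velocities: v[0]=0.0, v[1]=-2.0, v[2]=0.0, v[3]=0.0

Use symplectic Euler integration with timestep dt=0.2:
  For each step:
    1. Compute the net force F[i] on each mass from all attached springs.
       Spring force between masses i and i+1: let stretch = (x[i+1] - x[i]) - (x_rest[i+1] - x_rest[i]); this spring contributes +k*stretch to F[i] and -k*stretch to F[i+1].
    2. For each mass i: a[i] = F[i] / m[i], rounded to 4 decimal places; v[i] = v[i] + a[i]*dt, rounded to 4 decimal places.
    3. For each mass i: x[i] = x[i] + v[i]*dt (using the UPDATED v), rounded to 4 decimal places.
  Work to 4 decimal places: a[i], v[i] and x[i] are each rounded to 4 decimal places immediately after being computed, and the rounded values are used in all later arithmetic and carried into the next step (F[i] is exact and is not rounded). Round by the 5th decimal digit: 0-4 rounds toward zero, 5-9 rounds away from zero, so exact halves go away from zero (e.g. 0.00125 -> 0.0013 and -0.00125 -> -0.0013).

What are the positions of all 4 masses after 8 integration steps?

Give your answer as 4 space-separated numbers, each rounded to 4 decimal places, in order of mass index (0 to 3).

Answer: 1.0935 5.1306 8.1411 10.4347

Derivation:
Step 0: x=[1.0000 7.0000 10.0000 10.0000] v=[0.0000 -2.0000 0.0000 0.0000]
Step 1: x=[1.4800 6.1200 9.5200 10.4800] v=[2.4000 -4.4000 -2.4000 2.4000]
Step 2: x=[2.2224 5.0416 8.6496 11.2864] v=[3.7120 -5.3920 -4.3520 4.0320]
Step 3: x=[2.9359 4.0894 7.6238 12.1509] v=[3.5674 -4.7610 -5.1290 4.3226]
Step 4: x=[3.3539 3.5181 6.7568 12.7711] v=[2.0902 -2.8563 -4.3348 3.1009]
Step 5: x=[3.3182 3.4388 6.3339 12.9090] v=[-0.1784 -0.3967 -2.1143 0.6895]
Step 6: x=[2.8218 3.8034 6.4998 12.4749] v=[-2.4819 1.8229 0.8297 -2.1706]
Step 7: x=[2.0025 4.4423 7.1903 11.5648] v=[-4.0966 3.1947 3.4527 -4.5507]
Step 8: x=[1.0935 5.1306 8.1411 10.4347] v=[-4.5448 3.4413 4.7539 -5.6503]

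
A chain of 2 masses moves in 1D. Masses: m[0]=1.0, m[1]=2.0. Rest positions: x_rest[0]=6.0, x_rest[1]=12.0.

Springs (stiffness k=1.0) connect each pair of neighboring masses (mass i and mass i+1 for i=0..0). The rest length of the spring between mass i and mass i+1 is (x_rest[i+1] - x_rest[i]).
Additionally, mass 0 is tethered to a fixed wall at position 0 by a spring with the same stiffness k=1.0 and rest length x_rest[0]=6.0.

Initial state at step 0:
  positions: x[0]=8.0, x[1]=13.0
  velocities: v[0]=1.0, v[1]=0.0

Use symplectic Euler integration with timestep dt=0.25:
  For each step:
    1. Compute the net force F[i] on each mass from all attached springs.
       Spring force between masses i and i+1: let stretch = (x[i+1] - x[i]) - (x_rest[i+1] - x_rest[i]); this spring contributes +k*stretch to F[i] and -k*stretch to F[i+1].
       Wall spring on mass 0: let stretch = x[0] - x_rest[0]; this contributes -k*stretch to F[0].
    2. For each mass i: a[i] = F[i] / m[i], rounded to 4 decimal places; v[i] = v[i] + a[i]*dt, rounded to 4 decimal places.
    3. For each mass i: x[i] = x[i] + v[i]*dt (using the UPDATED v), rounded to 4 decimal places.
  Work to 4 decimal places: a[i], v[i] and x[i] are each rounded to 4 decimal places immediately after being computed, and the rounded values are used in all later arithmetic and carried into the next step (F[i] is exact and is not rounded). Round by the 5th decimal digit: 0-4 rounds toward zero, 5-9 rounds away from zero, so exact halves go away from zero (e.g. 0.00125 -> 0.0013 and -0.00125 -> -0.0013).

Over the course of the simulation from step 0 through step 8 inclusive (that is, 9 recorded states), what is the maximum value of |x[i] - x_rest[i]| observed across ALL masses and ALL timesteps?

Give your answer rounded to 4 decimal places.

Answer: 2.0625

Derivation:
Step 0: x=[8.0000 13.0000] v=[1.0000 0.0000]
Step 1: x=[8.0625 13.0313] v=[0.2500 0.1250]
Step 2: x=[7.9317 13.0948] v=[-0.5234 0.2539]
Step 3: x=[7.6278 13.1844] v=[-1.2156 0.3585]
Step 4: x=[7.1945 13.2879] v=[-1.7334 0.4139]
Step 5: x=[6.6923 13.3885] v=[-2.0087 0.4022]
Step 6: x=[6.1904 13.4673] v=[-2.0077 0.3152]
Step 7: x=[5.7564 13.5062] v=[-1.7361 0.1556]
Step 8: x=[5.4470 13.4904] v=[-1.2378 -0.0631]
Max displacement = 2.0625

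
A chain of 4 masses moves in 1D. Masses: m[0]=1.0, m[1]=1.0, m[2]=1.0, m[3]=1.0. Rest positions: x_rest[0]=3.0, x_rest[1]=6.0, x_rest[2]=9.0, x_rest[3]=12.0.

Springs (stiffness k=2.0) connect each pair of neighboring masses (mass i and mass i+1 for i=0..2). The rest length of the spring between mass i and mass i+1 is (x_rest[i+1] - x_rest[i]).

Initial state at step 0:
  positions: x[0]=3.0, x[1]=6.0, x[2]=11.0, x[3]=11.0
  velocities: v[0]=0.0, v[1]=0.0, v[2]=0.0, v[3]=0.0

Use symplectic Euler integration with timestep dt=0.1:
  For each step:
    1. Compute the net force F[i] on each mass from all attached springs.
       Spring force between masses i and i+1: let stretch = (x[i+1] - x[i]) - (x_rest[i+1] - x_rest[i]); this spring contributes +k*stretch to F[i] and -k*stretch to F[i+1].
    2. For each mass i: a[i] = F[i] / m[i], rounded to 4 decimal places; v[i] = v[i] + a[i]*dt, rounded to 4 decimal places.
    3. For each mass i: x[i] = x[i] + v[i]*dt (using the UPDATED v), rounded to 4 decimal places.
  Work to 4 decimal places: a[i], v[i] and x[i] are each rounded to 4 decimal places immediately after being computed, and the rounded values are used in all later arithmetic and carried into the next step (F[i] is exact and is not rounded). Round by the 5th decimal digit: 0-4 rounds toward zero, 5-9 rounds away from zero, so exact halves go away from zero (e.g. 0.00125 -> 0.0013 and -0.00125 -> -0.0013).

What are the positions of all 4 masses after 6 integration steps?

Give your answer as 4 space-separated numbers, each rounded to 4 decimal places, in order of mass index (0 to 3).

Answer: 3.0489 6.6107 9.2895 12.0510

Derivation:
Step 0: x=[3.0000 6.0000 11.0000 11.0000] v=[0.0000 0.0000 0.0000 0.0000]
Step 1: x=[3.0000 6.0400 10.9000 11.0600] v=[0.0000 0.4000 -1.0000 0.6000]
Step 2: x=[3.0008 6.1164 10.7060 11.1768] v=[0.0080 0.7640 -1.9400 1.1680]
Step 3: x=[3.0039 6.2223 10.4296 11.3442] v=[0.0311 1.0588 -2.7638 1.6738]
Step 4: x=[3.0114 6.3480 10.0874 11.5533] v=[0.0748 1.2566 -3.4223 2.0909]
Step 5: x=[3.0256 6.4817 9.6997 11.7931] v=[0.1421 1.3372 -3.8770 2.3977]
Step 6: x=[3.0489 6.6107 9.2895 12.0510] v=[0.2333 1.2896 -4.1019 2.5790]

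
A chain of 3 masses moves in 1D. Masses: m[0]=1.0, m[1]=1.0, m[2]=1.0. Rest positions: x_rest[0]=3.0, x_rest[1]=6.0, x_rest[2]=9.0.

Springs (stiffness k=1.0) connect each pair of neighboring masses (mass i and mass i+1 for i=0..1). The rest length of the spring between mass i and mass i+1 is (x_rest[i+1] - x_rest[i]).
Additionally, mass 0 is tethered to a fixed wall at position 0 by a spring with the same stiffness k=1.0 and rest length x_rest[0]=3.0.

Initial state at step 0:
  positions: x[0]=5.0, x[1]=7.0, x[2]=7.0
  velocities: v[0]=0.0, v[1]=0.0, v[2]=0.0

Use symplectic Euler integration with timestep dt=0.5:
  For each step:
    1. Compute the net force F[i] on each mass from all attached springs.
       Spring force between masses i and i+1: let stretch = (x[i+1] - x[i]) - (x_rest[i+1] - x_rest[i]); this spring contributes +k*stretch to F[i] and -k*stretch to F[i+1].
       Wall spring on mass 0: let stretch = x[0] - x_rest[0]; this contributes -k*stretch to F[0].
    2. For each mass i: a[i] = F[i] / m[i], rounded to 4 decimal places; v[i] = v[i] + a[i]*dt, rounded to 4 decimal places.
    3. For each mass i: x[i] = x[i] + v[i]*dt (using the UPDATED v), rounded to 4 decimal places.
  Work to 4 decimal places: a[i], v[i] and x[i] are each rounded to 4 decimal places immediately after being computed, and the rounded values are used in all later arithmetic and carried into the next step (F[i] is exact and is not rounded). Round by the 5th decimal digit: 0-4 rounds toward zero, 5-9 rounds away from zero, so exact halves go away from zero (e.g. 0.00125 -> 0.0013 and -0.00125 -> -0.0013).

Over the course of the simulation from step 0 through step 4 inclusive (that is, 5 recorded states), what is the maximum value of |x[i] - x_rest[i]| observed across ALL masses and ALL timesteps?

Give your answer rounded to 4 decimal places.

Answer: 2.1914

Derivation:
Step 0: x=[5.0000 7.0000 7.0000] v=[0.0000 0.0000 0.0000]
Step 1: x=[4.2500 6.5000 7.7500] v=[-1.5000 -1.0000 1.5000]
Step 2: x=[3.0000 5.7500 8.9375] v=[-2.5000 -1.5000 2.3750]
Step 3: x=[1.6875 5.1094 10.0782] v=[-2.6250 -1.2813 2.2813]
Step 4: x=[0.8086 4.8555 10.7267] v=[-1.7578 -0.5079 1.2969]
Max displacement = 2.1914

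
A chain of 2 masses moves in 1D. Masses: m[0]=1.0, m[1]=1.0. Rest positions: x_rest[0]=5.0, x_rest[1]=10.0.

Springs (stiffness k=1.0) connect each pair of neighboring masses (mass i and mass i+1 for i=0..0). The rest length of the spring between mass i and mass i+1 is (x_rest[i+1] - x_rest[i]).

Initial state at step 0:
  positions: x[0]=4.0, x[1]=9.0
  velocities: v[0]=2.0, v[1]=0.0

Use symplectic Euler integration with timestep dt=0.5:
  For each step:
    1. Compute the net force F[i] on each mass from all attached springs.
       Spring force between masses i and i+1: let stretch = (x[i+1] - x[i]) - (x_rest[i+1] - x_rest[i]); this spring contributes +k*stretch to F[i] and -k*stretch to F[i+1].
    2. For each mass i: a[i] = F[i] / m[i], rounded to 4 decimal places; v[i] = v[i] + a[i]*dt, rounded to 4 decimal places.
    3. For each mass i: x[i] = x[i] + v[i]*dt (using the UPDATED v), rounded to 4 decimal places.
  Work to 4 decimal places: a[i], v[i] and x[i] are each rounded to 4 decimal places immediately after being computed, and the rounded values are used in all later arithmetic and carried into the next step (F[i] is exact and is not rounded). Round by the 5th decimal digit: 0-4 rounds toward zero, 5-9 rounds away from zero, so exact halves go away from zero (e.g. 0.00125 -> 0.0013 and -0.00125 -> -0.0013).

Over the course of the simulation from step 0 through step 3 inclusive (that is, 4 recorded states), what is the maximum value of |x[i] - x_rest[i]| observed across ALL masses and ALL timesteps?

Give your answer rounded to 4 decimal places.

Step 0: x=[4.0000 9.0000] v=[2.0000 0.0000]
Step 1: x=[5.0000 9.0000] v=[2.0000 0.0000]
Step 2: x=[5.7500 9.2500] v=[1.5000 0.5000]
Step 3: x=[6.1250 9.8750] v=[0.7500 1.2500]
Max displacement = 1.1250

Answer: 1.1250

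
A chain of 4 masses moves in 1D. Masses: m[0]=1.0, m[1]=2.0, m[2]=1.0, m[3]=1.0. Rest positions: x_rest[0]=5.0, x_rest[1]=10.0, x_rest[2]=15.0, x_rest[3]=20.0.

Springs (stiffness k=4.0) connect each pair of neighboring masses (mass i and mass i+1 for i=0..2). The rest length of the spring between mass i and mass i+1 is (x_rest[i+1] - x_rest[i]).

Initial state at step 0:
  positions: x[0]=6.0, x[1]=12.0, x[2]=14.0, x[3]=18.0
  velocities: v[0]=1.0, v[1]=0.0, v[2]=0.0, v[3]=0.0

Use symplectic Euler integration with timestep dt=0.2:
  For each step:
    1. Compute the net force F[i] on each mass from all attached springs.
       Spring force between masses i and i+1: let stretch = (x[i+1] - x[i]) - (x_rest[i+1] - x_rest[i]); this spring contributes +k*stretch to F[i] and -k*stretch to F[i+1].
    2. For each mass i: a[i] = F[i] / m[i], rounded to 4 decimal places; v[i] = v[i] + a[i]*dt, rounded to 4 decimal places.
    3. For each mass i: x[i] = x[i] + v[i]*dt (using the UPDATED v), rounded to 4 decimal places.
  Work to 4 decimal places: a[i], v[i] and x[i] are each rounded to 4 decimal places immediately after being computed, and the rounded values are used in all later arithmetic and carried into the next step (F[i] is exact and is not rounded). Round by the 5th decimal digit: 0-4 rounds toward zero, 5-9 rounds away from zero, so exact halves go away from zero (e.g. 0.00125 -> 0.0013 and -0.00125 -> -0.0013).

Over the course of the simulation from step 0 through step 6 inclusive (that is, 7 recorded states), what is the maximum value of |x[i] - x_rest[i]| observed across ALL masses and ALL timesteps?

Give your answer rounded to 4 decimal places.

Answer: 2.1492

Derivation:
Step 0: x=[6.0000 12.0000 14.0000 18.0000] v=[1.0000 0.0000 0.0000 0.0000]
Step 1: x=[6.3600 11.6800 14.3200 18.1600] v=[1.8000 -1.6000 1.6000 0.8000]
Step 2: x=[6.7712 11.1456 14.8320 18.5056] v=[2.0560 -2.6720 2.5600 1.7280]
Step 3: x=[7.0823 10.5562 15.3420 19.0634] v=[1.5555 -2.9472 2.5498 2.7891]
Step 4: x=[7.1492 10.0717 15.6817 19.8258] v=[0.3346 -2.4224 1.6983 3.8120]
Step 5: x=[6.8837 9.8022 15.7868 20.7251] v=[-1.3274 -1.3474 0.5256 4.4967]
Step 6: x=[6.2852 9.7780 15.7245 21.6343] v=[-2.9926 -0.1210 -0.3114 4.5461]
Max displacement = 2.1492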